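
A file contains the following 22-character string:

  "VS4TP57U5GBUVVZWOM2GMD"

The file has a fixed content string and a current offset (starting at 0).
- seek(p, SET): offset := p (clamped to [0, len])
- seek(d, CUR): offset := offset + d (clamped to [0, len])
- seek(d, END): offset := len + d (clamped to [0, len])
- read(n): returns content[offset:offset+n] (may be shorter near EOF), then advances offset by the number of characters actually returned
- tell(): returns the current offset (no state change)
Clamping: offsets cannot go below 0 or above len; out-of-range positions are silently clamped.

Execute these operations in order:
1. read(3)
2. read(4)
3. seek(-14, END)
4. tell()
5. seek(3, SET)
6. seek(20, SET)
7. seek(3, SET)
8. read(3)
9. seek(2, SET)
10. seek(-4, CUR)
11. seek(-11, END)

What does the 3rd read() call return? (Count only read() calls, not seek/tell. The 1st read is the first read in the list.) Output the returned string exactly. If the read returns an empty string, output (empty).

Answer: TP5

Derivation:
After 1 (read(3)): returned 'VS4', offset=3
After 2 (read(4)): returned 'TP57', offset=7
After 3 (seek(-14, END)): offset=8
After 4 (tell()): offset=8
After 5 (seek(3, SET)): offset=3
After 6 (seek(20, SET)): offset=20
After 7 (seek(3, SET)): offset=3
After 8 (read(3)): returned 'TP5', offset=6
After 9 (seek(2, SET)): offset=2
After 10 (seek(-4, CUR)): offset=0
After 11 (seek(-11, END)): offset=11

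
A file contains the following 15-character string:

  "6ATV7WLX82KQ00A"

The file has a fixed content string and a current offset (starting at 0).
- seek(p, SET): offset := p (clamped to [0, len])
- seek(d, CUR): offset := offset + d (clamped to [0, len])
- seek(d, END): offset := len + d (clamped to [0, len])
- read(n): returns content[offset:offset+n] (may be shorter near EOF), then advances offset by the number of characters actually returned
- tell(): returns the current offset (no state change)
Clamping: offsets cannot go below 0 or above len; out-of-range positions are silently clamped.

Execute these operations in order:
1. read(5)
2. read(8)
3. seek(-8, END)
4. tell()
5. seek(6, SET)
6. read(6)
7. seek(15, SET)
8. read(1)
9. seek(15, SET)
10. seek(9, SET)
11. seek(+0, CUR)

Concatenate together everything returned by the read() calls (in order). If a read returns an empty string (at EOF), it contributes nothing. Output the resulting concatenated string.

Answer: 6ATV7WLX82KQ0LX82KQ

Derivation:
After 1 (read(5)): returned '6ATV7', offset=5
After 2 (read(8)): returned 'WLX82KQ0', offset=13
After 3 (seek(-8, END)): offset=7
After 4 (tell()): offset=7
After 5 (seek(6, SET)): offset=6
After 6 (read(6)): returned 'LX82KQ', offset=12
After 7 (seek(15, SET)): offset=15
After 8 (read(1)): returned '', offset=15
After 9 (seek(15, SET)): offset=15
After 10 (seek(9, SET)): offset=9
After 11 (seek(+0, CUR)): offset=9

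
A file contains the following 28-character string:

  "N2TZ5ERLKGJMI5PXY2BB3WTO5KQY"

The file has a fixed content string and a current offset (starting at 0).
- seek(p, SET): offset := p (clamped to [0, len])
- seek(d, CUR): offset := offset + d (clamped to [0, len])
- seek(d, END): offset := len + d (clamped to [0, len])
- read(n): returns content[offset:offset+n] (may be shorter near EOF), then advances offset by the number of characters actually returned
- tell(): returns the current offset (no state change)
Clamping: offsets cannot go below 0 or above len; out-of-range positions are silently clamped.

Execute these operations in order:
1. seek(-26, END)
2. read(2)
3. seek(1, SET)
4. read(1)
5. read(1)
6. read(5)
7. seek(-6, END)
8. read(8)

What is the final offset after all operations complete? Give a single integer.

After 1 (seek(-26, END)): offset=2
After 2 (read(2)): returned 'TZ', offset=4
After 3 (seek(1, SET)): offset=1
After 4 (read(1)): returned '2', offset=2
After 5 (read(1)): returned 'T', offset=3
After 6 (read(5)): returned 'Z5ERL', offset=8
After 7 (seek(-6, END)): offset=22
After 8 (read(8)): returned 'TO5KQY', offset=28

Answer: 28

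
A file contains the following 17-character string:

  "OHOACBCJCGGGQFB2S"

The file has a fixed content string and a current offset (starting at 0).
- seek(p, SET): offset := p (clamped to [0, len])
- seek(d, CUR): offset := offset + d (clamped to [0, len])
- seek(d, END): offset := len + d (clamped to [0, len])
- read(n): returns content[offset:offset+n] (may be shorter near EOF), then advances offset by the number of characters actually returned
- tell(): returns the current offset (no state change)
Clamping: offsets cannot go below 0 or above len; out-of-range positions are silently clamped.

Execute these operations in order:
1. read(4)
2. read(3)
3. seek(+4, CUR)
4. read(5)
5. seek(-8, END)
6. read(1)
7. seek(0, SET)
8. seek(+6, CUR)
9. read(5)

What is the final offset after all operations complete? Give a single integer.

After 1 (read(4)): returned 'OHOA', offset=4
After 2 (read(3)): returned 'CBC', offset=7
After 3 (seek(+4, CUR)): offset=11
After 4 (read(5)): returned 'GQFB2', offset=16
After 5 (seek(-8, END)): offset=9
After 6 (read(1)): returned 'G', offset=10
After 7 (seek(0, SET)): offset=0
After 8 (seek(+6, CUR)): offset=6
After 9 (read(5)): returned 'CJCGG', offset=11

Answer: 11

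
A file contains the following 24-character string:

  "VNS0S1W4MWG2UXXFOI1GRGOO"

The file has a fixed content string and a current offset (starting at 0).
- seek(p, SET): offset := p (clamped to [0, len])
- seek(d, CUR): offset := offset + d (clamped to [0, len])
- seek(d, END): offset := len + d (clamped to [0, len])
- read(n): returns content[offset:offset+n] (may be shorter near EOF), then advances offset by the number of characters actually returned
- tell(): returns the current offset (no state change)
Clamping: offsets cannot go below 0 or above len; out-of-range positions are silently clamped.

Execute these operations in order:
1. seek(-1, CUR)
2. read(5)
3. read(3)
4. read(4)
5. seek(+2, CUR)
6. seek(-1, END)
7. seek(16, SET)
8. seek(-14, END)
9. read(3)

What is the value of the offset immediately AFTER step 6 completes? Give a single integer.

Answer: 23

Derivation:
After 1 (seek(-1, CUR)): offset=0
After 2 (read(5)): returned 'VNS0S', offset=5
After 3 (read(3)): returned '1W4', offset=8
After 4 (read(4)): returned 'MWG2', offset=12
After 5 (seek(+2, CUR)): offset=14
After 6 (seek(-1, END)): offset=23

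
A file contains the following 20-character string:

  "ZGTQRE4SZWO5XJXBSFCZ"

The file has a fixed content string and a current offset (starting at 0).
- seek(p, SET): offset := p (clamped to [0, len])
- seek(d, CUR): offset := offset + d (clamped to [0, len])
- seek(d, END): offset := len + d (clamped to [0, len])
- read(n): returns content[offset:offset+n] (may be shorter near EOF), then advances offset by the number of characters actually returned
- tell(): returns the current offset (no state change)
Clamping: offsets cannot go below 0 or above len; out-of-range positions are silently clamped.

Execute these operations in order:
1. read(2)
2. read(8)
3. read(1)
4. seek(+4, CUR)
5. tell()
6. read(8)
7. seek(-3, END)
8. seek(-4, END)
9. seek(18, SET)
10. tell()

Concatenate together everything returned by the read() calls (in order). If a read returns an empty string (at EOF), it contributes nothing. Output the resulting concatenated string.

After 1 (read(2)): returned 'ZG', offset=2
After 2 (read(8)): returned 'TQRE4SZW', offset=10
After 3 (read(1)): returned 'O', offset=11
After 4 (seek(+4, CUR)): offset=15
After 5 (tell()): offset=15
After 6 (read(8)): returned 'BSFCZ', offset=20
After 7 (seek(-3, END)): offset=17
After 8 (seek(-4, END)): offset=16
After 9 (seek(18, SET)): offset=18
After 10 (tell()): offset=18

Answer: ZGTQRE4SZWOBSFCZ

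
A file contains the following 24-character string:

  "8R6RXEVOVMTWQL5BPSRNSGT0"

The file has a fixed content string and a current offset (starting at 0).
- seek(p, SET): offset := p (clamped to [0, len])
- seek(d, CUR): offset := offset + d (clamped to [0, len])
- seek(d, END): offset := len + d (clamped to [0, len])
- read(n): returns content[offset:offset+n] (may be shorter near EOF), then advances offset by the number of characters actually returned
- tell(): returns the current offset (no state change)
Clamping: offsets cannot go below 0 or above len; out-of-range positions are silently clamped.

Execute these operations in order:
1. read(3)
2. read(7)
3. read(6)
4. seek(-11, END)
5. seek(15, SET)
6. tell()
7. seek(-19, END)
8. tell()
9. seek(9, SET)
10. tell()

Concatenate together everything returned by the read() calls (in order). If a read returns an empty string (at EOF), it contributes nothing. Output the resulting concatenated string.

After 1 (read(3)): returned '8R6', offset=3
After 2 (read(7)): returned 'RXEVOVM', offset=10
After 3 (read(6)): returned 'TWQL5B', offset=16
After 4 (seek(-11, END)): offset=13
After 5 (seek(15, SET)): offset=15
After 6 (tell()): offset=15
After 7 (seek(-19, END)): offset=5
After 8 (tell()): offset=5
After 9 (seek(9, SET)): offset=9
After 10 (tell()): offset=9

Answer: 8R6RXEVOVMTWQL5B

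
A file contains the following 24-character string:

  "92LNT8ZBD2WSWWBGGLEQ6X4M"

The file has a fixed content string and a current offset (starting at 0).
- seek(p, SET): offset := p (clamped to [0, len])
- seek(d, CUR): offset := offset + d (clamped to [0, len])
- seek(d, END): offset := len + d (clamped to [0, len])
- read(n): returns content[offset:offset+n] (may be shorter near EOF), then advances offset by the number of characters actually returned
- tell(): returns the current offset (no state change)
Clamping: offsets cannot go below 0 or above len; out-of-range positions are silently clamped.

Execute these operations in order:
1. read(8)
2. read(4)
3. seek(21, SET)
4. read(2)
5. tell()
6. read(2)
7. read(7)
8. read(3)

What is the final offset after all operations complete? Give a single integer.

After 1 (read(8)): returned '92LNT8ZB', offset=8
After 2 (read(4)): returned 'D2WS', offset=12
After 3 (seek(21, SET)): offset=21
After 4 (read(2)): returned 'X4', offset=23
After 5 (tell()): offset=23
After 6 (read(2)): returned 'M', offset=24
After 7 (read(7)): returned '', offset=24
After 8 (read(3)): returned '', offset=24

Answer: 24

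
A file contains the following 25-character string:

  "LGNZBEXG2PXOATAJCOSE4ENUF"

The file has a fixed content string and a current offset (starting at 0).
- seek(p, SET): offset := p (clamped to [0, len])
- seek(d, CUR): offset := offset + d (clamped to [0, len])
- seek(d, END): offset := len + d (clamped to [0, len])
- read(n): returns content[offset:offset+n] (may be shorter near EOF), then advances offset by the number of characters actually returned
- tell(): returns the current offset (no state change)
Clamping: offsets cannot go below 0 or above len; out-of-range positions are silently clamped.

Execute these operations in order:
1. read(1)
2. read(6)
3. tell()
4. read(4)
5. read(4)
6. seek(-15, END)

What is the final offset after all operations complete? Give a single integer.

After 1 (read(1)): returned 'L', offset=1
After 2 (read(6)): returned 'GNZBEX', offset=7
After 3 (tell()): offset=7
After 4 (read(4)): returned 'G2PX', offset=11
After 5 (read(4)): returned 'OATA', offset=15
After 6 (seek(-15, END)): offset=10

Answer: 10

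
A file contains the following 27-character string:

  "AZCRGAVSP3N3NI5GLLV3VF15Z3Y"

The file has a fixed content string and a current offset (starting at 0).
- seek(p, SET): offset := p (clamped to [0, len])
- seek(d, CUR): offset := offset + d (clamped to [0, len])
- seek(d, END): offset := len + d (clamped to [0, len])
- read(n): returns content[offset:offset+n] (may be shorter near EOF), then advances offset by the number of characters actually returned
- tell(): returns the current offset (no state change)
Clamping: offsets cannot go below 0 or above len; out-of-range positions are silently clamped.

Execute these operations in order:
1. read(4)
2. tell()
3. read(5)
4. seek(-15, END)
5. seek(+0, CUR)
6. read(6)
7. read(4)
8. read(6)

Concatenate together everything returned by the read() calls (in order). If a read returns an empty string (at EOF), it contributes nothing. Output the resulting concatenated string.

Answer: AZCRGAVSPNI5GLLV3VF15Z3Y

Derivation:
After 1 (read(4)): returned 'AZCR', offset=4
After 2 (tell()): offset=4
After 3 (read(5)): returned 'GAVSP', offset=9
After 4 (seek(-15, END)): offset=12
After 5 (seek(+0, CUR)): offset=12
After 6 (read(6)): returned 'NI5GLL', offset=18
After 7 (read(4)): returned 'V3VF', offset=22
After 8 (read(6)): returned '15Z3Y', offset=27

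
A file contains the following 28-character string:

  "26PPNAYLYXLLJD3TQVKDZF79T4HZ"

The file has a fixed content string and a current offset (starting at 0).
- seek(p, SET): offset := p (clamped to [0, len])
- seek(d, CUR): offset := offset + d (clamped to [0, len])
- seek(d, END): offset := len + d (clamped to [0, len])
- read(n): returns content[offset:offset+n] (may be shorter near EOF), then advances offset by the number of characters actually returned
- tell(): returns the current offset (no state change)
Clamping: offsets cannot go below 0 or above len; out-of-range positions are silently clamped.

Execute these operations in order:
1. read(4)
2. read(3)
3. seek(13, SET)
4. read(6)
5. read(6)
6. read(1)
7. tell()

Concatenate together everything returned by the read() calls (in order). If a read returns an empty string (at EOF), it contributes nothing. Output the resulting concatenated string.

After 1 (read(4)): returned '26PP', offset=4
After 2 (read(3)): returned 'NAY', offset=7
After 3 (seek(13, SET)): offset=13
After 4 (read(6)): returned 'D3TQVK', offset=19
After 5 (read(6)): returned 'DZF79T', offset=25
After 6 (read(1)): returned '4', offset=26
After 7 (tell()): offset=26

Answer: 26PPNAYD3TQVKDZF79T4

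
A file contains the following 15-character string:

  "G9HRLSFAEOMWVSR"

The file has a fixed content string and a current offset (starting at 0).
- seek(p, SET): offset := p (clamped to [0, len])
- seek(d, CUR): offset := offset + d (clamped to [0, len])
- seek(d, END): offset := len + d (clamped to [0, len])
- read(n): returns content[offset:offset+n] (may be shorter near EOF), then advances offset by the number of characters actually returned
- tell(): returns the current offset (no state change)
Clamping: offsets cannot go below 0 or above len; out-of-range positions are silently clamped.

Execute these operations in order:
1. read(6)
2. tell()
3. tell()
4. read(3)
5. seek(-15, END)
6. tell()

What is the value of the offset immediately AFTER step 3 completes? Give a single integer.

After 1 (read(6)): returned 'G9HRLS', offset=6
After 2 (tell()): offset=6
After 3 (tell()): offset=6

Answer: 6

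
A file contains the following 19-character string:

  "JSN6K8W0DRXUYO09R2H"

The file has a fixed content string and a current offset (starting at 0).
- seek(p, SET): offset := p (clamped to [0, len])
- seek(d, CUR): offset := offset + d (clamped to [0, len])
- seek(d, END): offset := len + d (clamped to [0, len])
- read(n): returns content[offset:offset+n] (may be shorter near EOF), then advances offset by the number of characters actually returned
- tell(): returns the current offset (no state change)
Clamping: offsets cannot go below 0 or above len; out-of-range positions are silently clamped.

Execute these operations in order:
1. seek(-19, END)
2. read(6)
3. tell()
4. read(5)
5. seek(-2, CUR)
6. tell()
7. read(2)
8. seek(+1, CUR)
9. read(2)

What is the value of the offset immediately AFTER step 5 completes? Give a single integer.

Answer: 9

Derivation:
After 1 (seek(-19, END)): offset=0
After 2 (read(6)): returned 'JSN6K8', offset=6
After 3 (tell()): offset=6
After 4 (read(5)): returned 'W0DRX', offset=11
After 5 (seek(-2, CUR)): offset=9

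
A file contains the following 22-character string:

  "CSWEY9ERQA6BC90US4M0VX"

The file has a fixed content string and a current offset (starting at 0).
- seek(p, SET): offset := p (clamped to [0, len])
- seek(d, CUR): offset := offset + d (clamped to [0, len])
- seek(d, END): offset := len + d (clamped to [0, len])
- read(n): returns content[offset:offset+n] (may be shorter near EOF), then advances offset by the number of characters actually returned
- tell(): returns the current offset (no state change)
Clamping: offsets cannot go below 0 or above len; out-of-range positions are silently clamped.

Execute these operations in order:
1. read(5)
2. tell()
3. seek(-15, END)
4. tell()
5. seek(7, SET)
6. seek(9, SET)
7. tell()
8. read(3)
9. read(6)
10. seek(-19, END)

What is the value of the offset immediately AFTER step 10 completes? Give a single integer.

Answer: 3

Derivation:
After 1 (read(5)): returned 'CSWEY', offset=5
After 2 (tell()): offset=5
After 3 (seek(-15, END)): offset=7
After 4 (tell()): offset=7
After 5 (seek(7, SET)): offset=7
After 6 (seek(9, SET)): offset=9
After 7 (tell()): offset=9
After 8 (read(3)): returned 'A6B', offset=12
After 9 (read(6)): returned 'C90US4', offset=18
After 10 (seek(-19, END)): offset=3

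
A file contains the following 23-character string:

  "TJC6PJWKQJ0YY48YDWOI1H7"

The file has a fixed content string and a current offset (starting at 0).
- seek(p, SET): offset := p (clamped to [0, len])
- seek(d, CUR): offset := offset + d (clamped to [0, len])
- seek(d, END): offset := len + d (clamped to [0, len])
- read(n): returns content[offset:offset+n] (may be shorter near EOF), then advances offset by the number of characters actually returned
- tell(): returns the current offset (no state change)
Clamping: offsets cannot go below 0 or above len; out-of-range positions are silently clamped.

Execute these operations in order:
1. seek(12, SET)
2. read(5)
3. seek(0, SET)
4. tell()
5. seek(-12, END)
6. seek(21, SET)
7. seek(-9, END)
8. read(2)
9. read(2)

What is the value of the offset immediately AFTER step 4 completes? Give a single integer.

Answer: 0

Derivation:
After 1 (seek(12, SET)): offset=12
After 2 (read(5)): returned 'Y48YD', offset=17
After 3 (seek(0, SET)): offset=0
After 4 (tell()): offset=0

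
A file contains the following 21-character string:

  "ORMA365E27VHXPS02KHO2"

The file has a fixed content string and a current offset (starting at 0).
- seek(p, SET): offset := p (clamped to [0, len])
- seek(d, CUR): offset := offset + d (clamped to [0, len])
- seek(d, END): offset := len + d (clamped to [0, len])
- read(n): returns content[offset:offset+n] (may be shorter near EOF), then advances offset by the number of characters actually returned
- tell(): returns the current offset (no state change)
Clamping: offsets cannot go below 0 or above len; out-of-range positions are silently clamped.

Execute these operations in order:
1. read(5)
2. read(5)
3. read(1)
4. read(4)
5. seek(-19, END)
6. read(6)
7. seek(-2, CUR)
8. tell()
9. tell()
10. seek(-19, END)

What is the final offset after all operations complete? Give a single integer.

After 1 (read(5)): returned 'ORMA3', offset=5
After 2 (read(5)): returned '65E27', offset=10
After 3 (read(1)): returned 'V', offset=11
After 4 (read(4)): returned 'HXPS', offset=15
After 5 (seek(-19, END)): offset=2
After 6 (read(6)): returned 'MA365E', offset=8
After 7 (seek(-2, CUR)): offset=6
After 8 (tell()): offset=6
After 9 (tell()): offset=6
After 10 (seek(-19, END)): offset=2

Answer: 2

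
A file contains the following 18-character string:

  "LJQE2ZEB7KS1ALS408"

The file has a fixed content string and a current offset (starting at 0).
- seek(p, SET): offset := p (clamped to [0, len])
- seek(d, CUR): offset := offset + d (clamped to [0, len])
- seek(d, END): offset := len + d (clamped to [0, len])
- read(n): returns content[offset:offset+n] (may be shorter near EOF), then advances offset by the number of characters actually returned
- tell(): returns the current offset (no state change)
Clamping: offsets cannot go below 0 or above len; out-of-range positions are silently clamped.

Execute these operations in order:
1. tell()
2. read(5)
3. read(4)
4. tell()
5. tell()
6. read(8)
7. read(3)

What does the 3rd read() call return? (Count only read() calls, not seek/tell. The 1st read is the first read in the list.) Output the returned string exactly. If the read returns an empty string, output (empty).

After 1 (tell()): offset=0
After 2 (read(5)): returned 'LJQE2', offset=5
After 3 (read(4)): returned 'ZEB7', offset=9
After 4 (tell()): offset=9
After 5 (tell()): offset=9
After 6 (read(8)): returned 'KS1ALS40', offset=17
After 7 (read(3)): returned '8', offset=18

Answer: KS1ALS40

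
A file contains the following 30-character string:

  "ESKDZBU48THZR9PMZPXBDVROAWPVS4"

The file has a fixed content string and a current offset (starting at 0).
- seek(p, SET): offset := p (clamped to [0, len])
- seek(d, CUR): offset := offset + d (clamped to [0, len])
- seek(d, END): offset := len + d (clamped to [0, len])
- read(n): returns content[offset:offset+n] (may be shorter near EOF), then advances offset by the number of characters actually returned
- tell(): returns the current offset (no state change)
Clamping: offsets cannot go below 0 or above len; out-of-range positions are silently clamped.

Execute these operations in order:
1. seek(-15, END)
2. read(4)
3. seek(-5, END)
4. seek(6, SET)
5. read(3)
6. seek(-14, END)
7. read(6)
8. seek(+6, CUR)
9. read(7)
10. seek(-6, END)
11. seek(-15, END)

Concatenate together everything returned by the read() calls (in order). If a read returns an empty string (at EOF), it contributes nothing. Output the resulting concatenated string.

Answer: MZPXU48ZPXBDVS4

Derivation:
After 1 (seek(-15, END)): offset=15
After 2 (read(4)): returned 'MZPX', offset=19
After 3 (seek(-5, END)): offset=25
After 4 (seek(6, SET)): offset=6
After 5 (read(3)): returned 'U48', offset=9
After 6 (seek(-14, END)): offset=16
After 7 (read(6)): returned 'ZPXBDV', offset=22
After 8 (seek(+6, CUR)): offset=28
After 9 (read(7)): returned 'S4', offset=30
After 10 (seek(-6, END)): offset=24
After 11 (seek(-15, END)): offset=15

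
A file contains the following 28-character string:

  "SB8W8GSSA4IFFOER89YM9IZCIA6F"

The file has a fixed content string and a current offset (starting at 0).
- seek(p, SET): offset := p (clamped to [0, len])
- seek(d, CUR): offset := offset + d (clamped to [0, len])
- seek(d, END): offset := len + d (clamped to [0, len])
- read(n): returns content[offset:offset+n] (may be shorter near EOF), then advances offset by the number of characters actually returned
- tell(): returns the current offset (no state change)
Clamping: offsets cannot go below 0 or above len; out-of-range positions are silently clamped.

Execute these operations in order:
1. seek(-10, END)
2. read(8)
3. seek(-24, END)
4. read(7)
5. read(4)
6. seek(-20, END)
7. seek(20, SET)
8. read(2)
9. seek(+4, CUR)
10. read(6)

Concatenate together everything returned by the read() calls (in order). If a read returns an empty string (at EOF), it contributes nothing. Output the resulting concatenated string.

Answer: YM9IZCIA8GSSA4IFFOE9I6F

Derivation:
After 1 (seek(-10, END)): offset=18
After 2 (read(8)): returned 'YM9IZCIA', offset=26
After 3 (seek(-24, END)): offset=4
After 4 (read(7)): returned '8GSSA4I', offset=11
After 5 (read(4)): returned 'FFOE', offset=15
After 6 (seek(-20, END)): offset=8
After 7 (seek(20, SET)): offset=20
After 8 (read(2)): returned '9I', offset=22
After 9 (seek(+4, CUR)): offset=26
After 10 (read(6)): returned '6F', offset=28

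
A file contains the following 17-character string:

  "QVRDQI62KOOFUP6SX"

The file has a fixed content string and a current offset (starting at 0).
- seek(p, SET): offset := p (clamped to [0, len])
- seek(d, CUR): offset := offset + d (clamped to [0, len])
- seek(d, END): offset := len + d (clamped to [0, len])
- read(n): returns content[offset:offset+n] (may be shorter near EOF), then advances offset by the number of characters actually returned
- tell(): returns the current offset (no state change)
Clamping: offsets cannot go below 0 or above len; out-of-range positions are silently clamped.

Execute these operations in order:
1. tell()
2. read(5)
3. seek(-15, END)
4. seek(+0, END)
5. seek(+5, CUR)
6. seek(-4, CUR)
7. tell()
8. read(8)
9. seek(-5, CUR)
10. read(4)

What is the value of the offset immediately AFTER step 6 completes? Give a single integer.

After 1 (tell()): offset=0
After 2 (read(5)): returned 'QVRDQ', offset=5
After 3 (seek(-15, END)): offset=2
After 4 (seek(+0, END)): offset=17
After 5 (seek(+5, CUR)): offset=17
After 6 (seek(-4, CUR)): offset=13

Answer: 13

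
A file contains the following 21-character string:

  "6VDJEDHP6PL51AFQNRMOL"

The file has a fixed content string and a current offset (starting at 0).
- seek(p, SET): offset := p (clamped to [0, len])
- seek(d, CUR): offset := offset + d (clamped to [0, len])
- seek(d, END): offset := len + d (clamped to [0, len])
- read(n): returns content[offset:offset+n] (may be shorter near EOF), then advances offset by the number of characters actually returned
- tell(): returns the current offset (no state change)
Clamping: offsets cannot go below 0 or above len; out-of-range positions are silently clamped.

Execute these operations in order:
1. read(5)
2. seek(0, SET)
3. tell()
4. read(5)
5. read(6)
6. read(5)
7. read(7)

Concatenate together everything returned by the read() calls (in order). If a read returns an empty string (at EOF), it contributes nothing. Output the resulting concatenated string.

Answer: 6VDJE6VDJEDHP6PL51AFQNRMOL

Derivation:
After 1 (read(5)): returned '6VDJE', offset=5
After 2 (seek(0, SET)): offset=0
After 3 (tell()): offset=0
After 4 (read(5)): returned '6VDJE', offset=5
After 5 (read(6)): returned 'DHP6PL', offset=11
After 6 (read(5)): returned '51AFQ', offset=16
After 7 (read(7)): returned 'NRMOL', offset=21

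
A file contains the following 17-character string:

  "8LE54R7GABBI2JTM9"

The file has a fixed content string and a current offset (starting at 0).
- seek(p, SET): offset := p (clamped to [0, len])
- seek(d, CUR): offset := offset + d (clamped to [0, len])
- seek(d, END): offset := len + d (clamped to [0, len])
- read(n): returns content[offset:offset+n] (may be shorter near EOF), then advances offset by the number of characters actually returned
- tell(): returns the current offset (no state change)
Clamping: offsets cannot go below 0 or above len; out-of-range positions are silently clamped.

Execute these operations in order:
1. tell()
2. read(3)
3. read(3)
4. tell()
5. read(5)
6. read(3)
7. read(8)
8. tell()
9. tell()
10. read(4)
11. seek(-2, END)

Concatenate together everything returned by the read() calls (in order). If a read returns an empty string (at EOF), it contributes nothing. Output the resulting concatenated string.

Answer: 8LE54R7GABBI2JTM9

Derivation:
After 1 (tell()): offset=0
After 2 (read(3)): returned '8LE', offset=3
After 3 (read(3)): returned '54R', offset=6
After 4 (tell()): offset=6
After 5 (read(5)): returned '7GABB', offset=11
After 6 (read(3)): returned 'I2J', offset=14
After 7 (read(8)): returned 'TM9', offset=17
After 8 (tell()): offset=17
After 9 (tell()): offset=17
After 10 (read(4)): returned '', offset=17
After 11 (seek(-2, END)): offset=15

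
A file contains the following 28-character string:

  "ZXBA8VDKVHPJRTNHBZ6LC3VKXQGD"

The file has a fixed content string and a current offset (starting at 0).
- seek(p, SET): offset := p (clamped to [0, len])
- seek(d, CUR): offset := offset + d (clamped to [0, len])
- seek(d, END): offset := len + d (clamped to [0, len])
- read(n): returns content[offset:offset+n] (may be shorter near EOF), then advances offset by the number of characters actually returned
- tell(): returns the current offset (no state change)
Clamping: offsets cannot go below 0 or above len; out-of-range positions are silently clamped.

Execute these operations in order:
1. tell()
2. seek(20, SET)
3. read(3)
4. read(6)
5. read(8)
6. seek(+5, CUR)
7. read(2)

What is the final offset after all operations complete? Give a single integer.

After 1 (tell()): offset=0
After 2 (seek(20, SET)): offset=20
After 3 (read(3)): returned 'C3V', offset=23
After 4 (read(6)): returned 'KXQGD', offset=28
After 5 (read(8)): returned '', offset=28
After 6 (seek(+5, CUR)): offset=28
After 7 (read(2)): returned '', offset=28

Answer: 28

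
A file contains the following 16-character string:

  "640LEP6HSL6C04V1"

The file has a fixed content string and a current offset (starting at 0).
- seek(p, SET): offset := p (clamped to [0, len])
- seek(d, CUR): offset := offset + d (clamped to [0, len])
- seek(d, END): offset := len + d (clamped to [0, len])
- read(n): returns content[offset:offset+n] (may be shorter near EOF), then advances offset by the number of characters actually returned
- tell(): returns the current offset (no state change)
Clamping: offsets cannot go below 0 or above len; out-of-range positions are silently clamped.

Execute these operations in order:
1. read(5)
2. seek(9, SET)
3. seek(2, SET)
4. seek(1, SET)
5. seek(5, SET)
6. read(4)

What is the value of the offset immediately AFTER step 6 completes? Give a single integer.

Answer: 9

Derivation:
After 1 (read(5)): returned '640LE', offset=5
After 2 (seek(9, SET)): offset=9
After 3 (seek(2, SET)): offset=2
After 4 (seek(1, SET)): offset=1
After 5 (seek(5, SET)): offset=5
After 6 (read(4)): returned 'P6HS', offset=9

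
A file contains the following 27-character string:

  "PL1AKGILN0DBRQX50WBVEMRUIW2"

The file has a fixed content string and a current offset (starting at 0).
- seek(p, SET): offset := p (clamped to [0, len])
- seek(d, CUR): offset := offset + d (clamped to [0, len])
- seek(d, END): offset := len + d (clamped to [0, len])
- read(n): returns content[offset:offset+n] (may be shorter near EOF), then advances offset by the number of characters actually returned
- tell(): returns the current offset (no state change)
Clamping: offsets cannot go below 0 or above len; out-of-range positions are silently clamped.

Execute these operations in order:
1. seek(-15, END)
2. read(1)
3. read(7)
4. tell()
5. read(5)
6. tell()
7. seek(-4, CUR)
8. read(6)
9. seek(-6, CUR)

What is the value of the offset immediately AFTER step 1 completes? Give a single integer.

After 1 (seek(-15, END)): offset=12

Answer: 12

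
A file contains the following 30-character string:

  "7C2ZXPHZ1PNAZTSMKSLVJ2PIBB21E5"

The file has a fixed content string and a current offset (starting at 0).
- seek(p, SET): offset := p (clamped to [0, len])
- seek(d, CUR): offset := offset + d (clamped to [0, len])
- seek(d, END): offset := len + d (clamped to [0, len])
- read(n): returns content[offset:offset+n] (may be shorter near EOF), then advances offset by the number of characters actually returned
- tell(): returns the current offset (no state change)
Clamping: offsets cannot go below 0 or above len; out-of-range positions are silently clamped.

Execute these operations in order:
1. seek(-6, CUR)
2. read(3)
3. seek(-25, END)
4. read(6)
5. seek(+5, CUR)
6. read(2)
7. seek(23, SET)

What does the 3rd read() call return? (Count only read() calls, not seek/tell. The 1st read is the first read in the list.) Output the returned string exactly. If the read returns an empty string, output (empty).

After 1 (seek(-6, CUR)): offset=0
After 2 (read(3)): returned '7C2', offset=3
After 3 (seek(-25, END)): offset=5
After 4 (read(6)): returned 'PHZ1PN', offset=11
After 5 (seek(+5, CUR)): offset=16
After 6 (read(2)): returned 'KS', offset=18
After 7 (seek(23, SET)): offset=23

Answer: KS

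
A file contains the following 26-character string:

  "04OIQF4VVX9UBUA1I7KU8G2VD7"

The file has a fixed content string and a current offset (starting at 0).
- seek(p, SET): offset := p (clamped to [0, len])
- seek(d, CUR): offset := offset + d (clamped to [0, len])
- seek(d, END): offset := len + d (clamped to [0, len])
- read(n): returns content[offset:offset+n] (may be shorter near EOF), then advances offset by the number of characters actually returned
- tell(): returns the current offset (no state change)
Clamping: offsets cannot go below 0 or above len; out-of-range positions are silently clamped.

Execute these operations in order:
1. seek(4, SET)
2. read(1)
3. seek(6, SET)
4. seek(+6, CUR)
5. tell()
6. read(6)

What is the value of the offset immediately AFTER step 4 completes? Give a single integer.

Answer: 12

Derivation:
After 1 (seek(4, SET)): offset=4
After 2 (read(1)): returned 'Q', offset=5
After 3 (seek(6, SET)): offset=6
After 4 (seek(+6, CUR)): offset=12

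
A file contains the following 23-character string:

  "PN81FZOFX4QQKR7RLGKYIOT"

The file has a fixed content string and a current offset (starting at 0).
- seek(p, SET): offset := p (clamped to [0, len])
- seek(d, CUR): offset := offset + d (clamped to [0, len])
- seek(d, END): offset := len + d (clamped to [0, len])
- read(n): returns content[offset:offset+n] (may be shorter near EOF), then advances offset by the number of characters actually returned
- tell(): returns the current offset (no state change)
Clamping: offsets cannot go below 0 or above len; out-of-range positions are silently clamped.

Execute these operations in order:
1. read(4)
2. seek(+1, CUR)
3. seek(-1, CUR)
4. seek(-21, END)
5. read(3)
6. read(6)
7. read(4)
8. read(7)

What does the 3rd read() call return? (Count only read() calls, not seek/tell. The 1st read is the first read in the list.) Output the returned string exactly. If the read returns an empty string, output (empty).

Answer: ZOFX4Q

Derivation:
After 1 (read(4)): returned 'PN81', offset=4
After 2 (seek(+1, CUR)): offset=5
After 3 (seek(-1, CUR)): offset=4
After 4 (seek(-21, END)): offset=2
After 5 (read(3)): returned '81F', offset=5
After 6 (read(6)): returned 'ZOFX4Q', offset=11
After 7 (read(4)): returned 'QKR7', offset=15
After 8 (read(7)): returned 'RLGKYIO', offset=22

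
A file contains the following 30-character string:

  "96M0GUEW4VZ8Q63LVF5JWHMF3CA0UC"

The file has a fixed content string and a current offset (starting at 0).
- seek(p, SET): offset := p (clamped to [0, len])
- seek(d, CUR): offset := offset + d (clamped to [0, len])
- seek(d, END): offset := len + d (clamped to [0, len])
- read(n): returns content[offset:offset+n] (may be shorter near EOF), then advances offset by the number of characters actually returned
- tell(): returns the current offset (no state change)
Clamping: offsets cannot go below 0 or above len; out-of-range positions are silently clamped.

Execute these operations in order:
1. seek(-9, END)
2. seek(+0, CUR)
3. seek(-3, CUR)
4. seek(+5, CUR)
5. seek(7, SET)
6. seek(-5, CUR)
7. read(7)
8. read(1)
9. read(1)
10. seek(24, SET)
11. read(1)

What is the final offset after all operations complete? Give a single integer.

Answer: 25

Derivation:
After 1 (seek(-9, END)): offset=21
After 2 (seek(+0, CUR)): offset=21
After 3 (seek(-3, CUR)): offset=18
After 4 (seek(+5, CUR)): offset=23
After 5 (seek(7, SET)): offset=7
After 6 (seek(-5, CUR)): offset=2
After 7 (read(7)): returned 'M0GUEW4', offset=9
After 8 (read(1)): returned 'V', offset=10
After 9 (read(1)): returned 'Z', offset=11
After 10 (seek(24, SET)): offset=24
After 11 (read(1)): returned '3', offset=25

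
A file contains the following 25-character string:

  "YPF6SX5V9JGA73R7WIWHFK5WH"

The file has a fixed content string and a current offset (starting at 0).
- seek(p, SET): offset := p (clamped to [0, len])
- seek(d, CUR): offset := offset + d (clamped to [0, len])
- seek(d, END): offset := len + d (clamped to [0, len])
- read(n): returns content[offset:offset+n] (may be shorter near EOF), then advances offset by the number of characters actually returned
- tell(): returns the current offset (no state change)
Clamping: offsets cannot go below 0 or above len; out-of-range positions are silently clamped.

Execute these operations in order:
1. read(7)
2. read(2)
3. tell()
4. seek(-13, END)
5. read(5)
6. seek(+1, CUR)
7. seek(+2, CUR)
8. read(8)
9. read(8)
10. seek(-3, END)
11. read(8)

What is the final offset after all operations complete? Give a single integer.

After 1 (read(7)): returned 'YPF6SX5', offset=7
After 2 (read(2)): returned 'V9', offset=9
After 3 (tell()): offset=9
After 4 (seek(-13, END)): offset=12
After 5 (read(5)): returned '73R7W', offset=17
After 6 (seek(+1, CUR)): offset=18
After 7 (seek(+2, CUR)): offset=20
After 8 (read(8)): returned 'FK5WH', offset=25
After 9 (read(8)): returned '', offset=25
After 10 (seek(-3, END)): offset=22
After 11 (read(8)): returned '5WH', offset=25

Answer: 25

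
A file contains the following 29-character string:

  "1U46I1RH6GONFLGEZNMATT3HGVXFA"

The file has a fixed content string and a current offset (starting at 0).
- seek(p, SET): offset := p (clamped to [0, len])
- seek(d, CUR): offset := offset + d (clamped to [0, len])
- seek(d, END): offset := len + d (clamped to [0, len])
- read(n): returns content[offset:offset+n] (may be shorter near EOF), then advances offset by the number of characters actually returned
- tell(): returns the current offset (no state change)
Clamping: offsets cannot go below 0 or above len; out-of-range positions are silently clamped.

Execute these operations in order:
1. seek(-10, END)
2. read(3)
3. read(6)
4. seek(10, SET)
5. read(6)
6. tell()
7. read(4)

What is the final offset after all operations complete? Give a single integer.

Answer: 20

Derivation:
After 1 (seek(-10, END)): offset=19
After 2 (read(3)): returned 'ATT', offset=22
After 3 (read(6)): returned '3HGVXF', offset=28
After 4 (seek(10, SET)): offset=10
After 5 (read(6)): returned 'ONFLGE', offset=16
After 6 (tell()): offset=16
After 7 (read(4)): returned 'ZNMA', offset=20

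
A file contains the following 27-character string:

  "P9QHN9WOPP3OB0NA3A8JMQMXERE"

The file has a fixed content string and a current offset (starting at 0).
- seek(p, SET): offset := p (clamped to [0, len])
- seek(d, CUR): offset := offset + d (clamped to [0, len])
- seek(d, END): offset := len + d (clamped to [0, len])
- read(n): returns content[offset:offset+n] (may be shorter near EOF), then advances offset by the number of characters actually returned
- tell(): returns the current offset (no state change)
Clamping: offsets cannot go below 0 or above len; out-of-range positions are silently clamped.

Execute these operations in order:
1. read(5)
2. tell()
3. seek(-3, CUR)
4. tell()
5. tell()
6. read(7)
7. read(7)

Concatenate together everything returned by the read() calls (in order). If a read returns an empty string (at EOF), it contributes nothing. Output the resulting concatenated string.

After 1 (read(5)): returned 'P9QHN', offset=5
After 2 (tell()): offset=5
After 3 (seek(-3, CUR)): offset=2
After 4 (tell()): offset=2
After 5 (tell()): offset=2
After 6 (read(7)): returned 'QHN9WOP', offset=9
After 7 (read(7)): returned 'P3OB0NA', offset=16

Answer: P9QHNQHN9WOPP3OB0NA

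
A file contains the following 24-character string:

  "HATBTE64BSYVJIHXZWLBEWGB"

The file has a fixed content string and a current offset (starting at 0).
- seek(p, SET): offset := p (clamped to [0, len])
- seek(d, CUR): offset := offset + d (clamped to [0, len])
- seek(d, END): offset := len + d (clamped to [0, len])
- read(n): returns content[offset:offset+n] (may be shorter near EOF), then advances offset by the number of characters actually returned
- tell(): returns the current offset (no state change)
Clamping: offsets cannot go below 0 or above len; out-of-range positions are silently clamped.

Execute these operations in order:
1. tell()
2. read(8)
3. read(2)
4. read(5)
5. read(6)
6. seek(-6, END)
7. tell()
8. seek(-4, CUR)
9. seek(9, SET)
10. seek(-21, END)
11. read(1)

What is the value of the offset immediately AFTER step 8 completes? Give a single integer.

Answer: 14

Derivation:
After 1 (tell()): offset=0
After 2 (read(8)): returned 'HATBTE64', offset=8
After 3 (read(2)): returned 'BS', offset=10
After 4 (read(5)): returned 'YVJIH', offset=15
After 5 (read(6)): returned 'XZWLBE', offset=21
After 6 (seek(-6, END)): offset=18
After 7 (tell()): offset=18
After 8 (seek(-4, CUR)): offset=14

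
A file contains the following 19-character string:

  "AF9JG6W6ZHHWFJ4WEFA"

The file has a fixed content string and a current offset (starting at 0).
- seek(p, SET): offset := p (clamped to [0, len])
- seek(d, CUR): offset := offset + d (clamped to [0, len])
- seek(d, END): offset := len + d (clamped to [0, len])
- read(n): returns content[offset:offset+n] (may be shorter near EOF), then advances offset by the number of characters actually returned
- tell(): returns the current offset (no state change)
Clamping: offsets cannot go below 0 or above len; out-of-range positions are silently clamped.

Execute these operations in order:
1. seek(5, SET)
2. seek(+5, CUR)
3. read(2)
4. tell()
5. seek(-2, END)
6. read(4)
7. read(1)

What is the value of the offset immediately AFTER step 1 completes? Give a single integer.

Answer: 5

Derivation:
After 1 (seek(5, SET)): offset=5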